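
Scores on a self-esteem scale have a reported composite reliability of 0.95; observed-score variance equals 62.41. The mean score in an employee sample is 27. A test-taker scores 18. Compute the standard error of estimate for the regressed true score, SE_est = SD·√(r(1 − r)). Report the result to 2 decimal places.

σ = 62.41^(1/2) = 7.90000
SE_est = SD × √(r(1 − r)) = 7.90000 × √0.04750 ≃ 7.90000 × 0.21794 ≃ 1.72177

1.72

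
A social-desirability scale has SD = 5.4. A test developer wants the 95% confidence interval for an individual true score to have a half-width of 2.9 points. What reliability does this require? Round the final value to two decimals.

0.92

Required SEM = 2.9 / 1.96 ≈ 1.47959
Required reliability = 1 − (SEM/SD)² = 1 − 0.07508 ≈ 0.92492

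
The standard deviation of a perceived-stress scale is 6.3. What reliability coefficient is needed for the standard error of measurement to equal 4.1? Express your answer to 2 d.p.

r = 1 − (SEM / SD)² = 1 − (4.100 / 6.3)² ≈ 1 − 0.424 ≈ 0.576

0.58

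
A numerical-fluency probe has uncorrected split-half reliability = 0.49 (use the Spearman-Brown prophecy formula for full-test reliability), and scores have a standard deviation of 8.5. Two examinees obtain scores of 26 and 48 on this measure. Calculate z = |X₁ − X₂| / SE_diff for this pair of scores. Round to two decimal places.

3.13

Spearman-Brown: r = 2(0.49) / (1 + 0.49) = 0.9800 / 1.4900 ≈ 0.6577
SEM = 8.5000 × √(1 − 0.6577) = 8.5000 × √0.3423 ≈ 8.5000 × 0.5850 ≈ 4.9729
SE_diff = SEM × √2 ≈ 4.9729 × 1.4142 ≈ 7.0328
z = 22 / 7.0328 ≈ 3.1282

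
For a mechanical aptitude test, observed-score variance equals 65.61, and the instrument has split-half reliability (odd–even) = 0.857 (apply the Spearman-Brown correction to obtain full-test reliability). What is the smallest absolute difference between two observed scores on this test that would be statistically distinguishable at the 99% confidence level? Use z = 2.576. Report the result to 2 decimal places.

σ = 65.61^(1/2) = 8.1000
Full-length reliability (Spearman-Brown) = 2(0.857)/(1+0.857) ≈ 0.9230
SEM = 8.1000 · √(1 − 0.9230) = 8.1000 · √0.0770 ≈ 8.1000 · 0.2775 ≈ 2.2477
Standard error of the difference = 2.2477·√2 ≈ 3.1788
Minimum reliable difference = 2.576 · SE_diff ≈ 2.576 · 3.1788 ≈ 8.1886

8.19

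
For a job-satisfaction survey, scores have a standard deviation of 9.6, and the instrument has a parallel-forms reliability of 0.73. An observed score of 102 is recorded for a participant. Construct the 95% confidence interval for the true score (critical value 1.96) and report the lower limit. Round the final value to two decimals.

92.22

SEM = 9.6000 · √(1 − 0.7300) = 9.6000 · √0.2700 ≃ 9.6000 · 0.5196 ≃ 4.9883
1.96 · SEM ≃ 9.7771
Lower bound: 102 − 9.7771 = 92.2229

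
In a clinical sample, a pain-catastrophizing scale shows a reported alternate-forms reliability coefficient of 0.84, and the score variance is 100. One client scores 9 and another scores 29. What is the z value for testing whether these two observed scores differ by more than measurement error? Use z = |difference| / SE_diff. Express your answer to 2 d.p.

SD = √100 ≈ 10.000
SEM = 10.000 * √(1 − 0.840) = 10.000 * √0.160 ≈ 10.000 * 0.400 ≈ 4.000
Standard error of the difference = 4.000·√2 ≈ 5.657
z = |9 − 29| / 5.657 = 20 / 5.657 ≈ 3.536

3.54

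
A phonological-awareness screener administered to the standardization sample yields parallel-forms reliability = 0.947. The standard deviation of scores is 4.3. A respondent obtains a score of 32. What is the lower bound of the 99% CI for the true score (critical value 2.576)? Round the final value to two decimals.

The standard error of measurement is 4.3000×√(1 − 0.9470) ≃ 4.3000×0.2302 ≃ 0.9899.
Margin = 2.576 × 0.9899 ≃ 2.5501
Lower limit = 32 − 2.5501 ≃ 29.4499

29.45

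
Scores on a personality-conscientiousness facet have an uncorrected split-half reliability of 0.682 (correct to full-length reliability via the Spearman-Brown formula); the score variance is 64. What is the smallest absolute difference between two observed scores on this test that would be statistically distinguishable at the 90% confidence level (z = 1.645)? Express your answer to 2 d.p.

8.09

SD = √64 = 8.000
Full-length reliability (Spearman-Brown) = 2(0.682)/(1+0.682) ≈ 0.811
SEM = 8.000 · √(1 − 0.811) = 8.000 · √0.189 ≈ 8.000 · 0.435 ≈ 3.478
SE_diff = SEM · √2 ≈ 3.478 · 1.414 ≈ 4.919
Minimum reliable difference = 1.645 · SE_diff ≈ 1.645 · 4.919 ≈ 8.092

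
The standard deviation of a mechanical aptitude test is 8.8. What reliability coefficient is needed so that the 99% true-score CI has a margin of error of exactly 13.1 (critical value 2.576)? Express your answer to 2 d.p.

0.67

Required SEM = 13.1 / 2.576 ≈ 5.085
r = 1 − (SEM / SD)² = 1 − (5.085 / 8.8)² ≈ 1 − 0.334 ≈ 0.666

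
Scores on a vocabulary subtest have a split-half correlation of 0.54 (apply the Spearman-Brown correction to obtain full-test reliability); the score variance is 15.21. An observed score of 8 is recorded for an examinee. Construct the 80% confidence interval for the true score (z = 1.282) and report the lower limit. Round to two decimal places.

5.27

SD = √15.21 ≈ 3.9000
Full-length reliability (Spearman-Brown) = 2(0.54)/(1+0.54) ≈ 0.7013
SEM = 3.9000*√(1 − 0.7013) ≈ 2.1315
Margin = 1.282 * 2.1315 ≈ 2.7326
Lower limit = 8 − 2.7326 ≈ 5.2674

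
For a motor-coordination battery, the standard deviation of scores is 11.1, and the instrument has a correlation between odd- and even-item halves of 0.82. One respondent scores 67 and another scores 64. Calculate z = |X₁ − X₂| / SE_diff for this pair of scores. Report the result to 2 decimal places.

Spearman-Brown: r = 2(0.82) / (1 + 0.82) = 1.64000 / 1.82000 ≈ 0.90110
SEM = 11.10000 * √(1 − 0.90110) = 11.10000 * √0.09890 ≈ 11.10000 * 0.31449 ≈ 3.49079
SE_diff = √2 * SEM ≈ 4.93672
z = |67 − 64| / 4.93672 = 3 / 4.93672 ≈ 0.60769

0.61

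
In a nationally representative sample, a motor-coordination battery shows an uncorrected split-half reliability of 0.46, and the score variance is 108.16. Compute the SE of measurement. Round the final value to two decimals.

σ = 108.16^(1/2) = 10.4000
r_full = 2·0.46 / (1 + 0.46) ≈ 0.6301
The standard error of measurement is 10.4000×√(1 − 0.6301) ≈ 10.4000×0.6082 ≈ 6.3249.

6.32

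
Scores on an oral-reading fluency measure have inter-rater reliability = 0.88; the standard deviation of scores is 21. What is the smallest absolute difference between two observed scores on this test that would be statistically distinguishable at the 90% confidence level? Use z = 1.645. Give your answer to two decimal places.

The standard error of measurement is 21.000*√(1 − 0.880) ≈ 21.000*0.346 ≈ 7.275.
SE_diff = SEM * √2 ≈ 7.275 * 1.414 ≈ 10.288
Minimum reliable difference = 1.645 * SE_diff ≈ 1.645 * 10.288 ≈ 16.924

16.92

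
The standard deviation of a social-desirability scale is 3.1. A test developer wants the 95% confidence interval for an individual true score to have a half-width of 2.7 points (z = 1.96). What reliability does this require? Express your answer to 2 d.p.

0.80

SEM needed = half-width / z = 2.7/1.96 ≈ 1.378
Required reliability = 1 − (SEM/SD)² = 1 − 0.197 ≈ 0.803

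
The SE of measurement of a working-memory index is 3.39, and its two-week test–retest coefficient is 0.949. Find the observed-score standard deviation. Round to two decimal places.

SD = SEM / √(1 − r) = 3.39 / √0.051 ≈ 3.39 / 0.226 ≈ 15.011

15.01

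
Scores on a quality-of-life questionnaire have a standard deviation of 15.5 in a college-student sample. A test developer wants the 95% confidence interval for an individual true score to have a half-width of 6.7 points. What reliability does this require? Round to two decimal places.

0.95

SEM needed = half-width / z = 6.7/1.96 ≈ 3.41837
r = 1 − (3.41837/15.5)² ≈ 1 − 0.04864 ≈ 0.95136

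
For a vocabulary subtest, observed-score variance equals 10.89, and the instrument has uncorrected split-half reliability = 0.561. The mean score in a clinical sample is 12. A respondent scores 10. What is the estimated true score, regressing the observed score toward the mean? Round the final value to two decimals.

10.56

r_full = 2·0.561 / (1 + 0.561) ≈ 0.7188
T̂ = r·X + (1 − r)·M = 0.7188·10 + 0.2812·12 ≈ 7.1877 + 3.3748 ≈ 10.5625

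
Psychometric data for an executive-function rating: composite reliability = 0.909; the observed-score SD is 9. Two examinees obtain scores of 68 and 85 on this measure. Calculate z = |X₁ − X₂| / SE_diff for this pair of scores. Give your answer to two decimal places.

4.43

SEM = 9.0000*√(1 − 0.9090) ≈ 2.7150
SE_diff = √2 * SEM ≈ 3.8395
z = 17 / 3.8395 ≈ 4.4276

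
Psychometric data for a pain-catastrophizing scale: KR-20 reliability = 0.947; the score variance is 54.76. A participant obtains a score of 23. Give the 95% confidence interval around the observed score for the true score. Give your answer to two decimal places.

SD = √54.76 = 7.4000
SEM = 7.4000 * √(1 − 0.9470) = 7.4000 * √0.0530 ≈ 7.4000 * 0.2302 ≈ 1.7036
1.96 * SEM ≈ 3.3391
Interval: (19.6609, 26.3391)

[19.66, 26.34]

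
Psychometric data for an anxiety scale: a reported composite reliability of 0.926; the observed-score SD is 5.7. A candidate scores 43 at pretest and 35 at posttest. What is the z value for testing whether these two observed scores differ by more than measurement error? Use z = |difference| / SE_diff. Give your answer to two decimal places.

3.65

SEM = 5.700 * √(1 − 0.926) = 5.700 * √0.074 ≈ 5.700 * 0.272 ≈ 1.551
SE_diff = √2 * SEM ≈ 2.193
z = |43 − 35| / 2.193 = 8 / 2.193 ≈ 3.648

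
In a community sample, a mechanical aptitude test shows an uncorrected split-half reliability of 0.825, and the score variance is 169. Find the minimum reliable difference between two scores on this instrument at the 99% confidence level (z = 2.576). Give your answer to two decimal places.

14.67

SD = √169 = 13.0000
Spearman-Brown: r = 2(0.825) / (1 + 0.825) = 1.6500 / 1.8250 ≈ 0.9041
SEM = 13.0000 × √(1 − 0.9041) = 13.0000 × √0.0959 ≈ 13.0000 × 0.3097 ≈ 4.0256
Standard error of the difference = 4.0256·√2 ≈ 5.6931
Minimum reliable difference = 2.576 × SE_diff ≈ 2.576 × 5.6931 ≈ 14.6653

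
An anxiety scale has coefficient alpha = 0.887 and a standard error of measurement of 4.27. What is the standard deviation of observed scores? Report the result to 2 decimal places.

σ = SEM·(1 − r)^(−1/2) ≈ 4.27*2.975 ≈ 12.702

12.70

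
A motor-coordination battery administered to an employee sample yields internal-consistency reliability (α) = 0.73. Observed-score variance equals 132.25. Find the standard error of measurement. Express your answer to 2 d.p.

5.98

σ = 132.25^(1/2) = 11.5000
SEM = 11.5000 · √(1 − 0.7300) = 11.5000 · √0.2700 ≈ 11.5000 · 0.5196 ≈ 5.9756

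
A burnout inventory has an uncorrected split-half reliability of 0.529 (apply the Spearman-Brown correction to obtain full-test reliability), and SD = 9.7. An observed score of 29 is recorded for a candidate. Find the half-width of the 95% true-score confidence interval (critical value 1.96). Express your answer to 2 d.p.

r_full = 2·0.529 / (1 + 0.529) ≃ 0.692
SEM = 9.700×√(1 − 0.692) ≃ 5.384
Margin = 1.96 × 5.384 ≃ 10.552

10.55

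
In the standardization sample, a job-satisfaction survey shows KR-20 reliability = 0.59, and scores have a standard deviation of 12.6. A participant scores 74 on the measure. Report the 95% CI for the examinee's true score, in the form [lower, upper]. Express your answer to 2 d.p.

[58.19, 89.81]

SEM = 12.60000 × √(1 − 0.59000) = 12.60000 × √0.41000 ≈ 12.60000 × 0.64031 ≈ 8.06794
Margin = 1.96 × 8.06794 ≈ 15.81316
CI = 74 ± 15.81316 → [58.18684, 89.81316]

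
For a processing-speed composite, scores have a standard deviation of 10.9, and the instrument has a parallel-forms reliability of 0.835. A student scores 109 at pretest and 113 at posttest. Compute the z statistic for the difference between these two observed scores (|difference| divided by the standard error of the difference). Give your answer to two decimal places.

The standard error of measurement is 10.90000*√(1 − 0.83500) ≈ 10.90000*0.40620 ≈ 4.42760.
Standard error of the difference = 4.42760·√2 ≈ 6.26157
z = 4 / 6.26157 ≈ 0.63882

0.64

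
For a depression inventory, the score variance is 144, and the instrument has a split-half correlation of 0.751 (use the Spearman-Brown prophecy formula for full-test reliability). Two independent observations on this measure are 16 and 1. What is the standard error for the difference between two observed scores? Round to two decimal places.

6.40

SD = √144 ≈ 12.0000
Spearman-Brown: r = 2(0.751) / (1 + 0.751) = 1.5020 / 1.7510 ≈ 0.8578
SEM = 12.0000 × √(1 − 0.8578) = 12.0000 × √0.1422 ≈ 12.0000 × 0.3771 ≈ 4.5252
Standard error of the difference = 4.5252·√2 ≈ 6.3996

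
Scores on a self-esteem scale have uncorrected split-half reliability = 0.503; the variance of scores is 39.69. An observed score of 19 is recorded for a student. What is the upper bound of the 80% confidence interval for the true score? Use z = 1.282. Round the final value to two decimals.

23.64

σ = 39.69^(1/2) = 6.3000
r_full = 2·0.503 / (1 + 0.503) ≈ 0.6693
The standard error of measurement is 6.3000·√(1 − 0.6693) ≈ 6.3000·0.5750 ≈ 3.6228.
Half-width = 1.282·3.6228 ≈ 4.6444
Upper bound: 19 + 4.6444 = 23.6444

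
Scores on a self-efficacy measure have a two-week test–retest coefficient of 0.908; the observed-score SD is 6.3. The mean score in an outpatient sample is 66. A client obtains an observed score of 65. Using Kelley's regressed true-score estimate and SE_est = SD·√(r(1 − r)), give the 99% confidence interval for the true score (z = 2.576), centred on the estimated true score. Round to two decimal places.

[60.40, 69.78]

T̂ = r·X + (1 − r)·M = 0.9080×65 + 0.0920×66 = 59.0200 + 6.0720 ≈ 65.0920
SE_est = 6.3000·√[r(1 − r)] ≈ 1.8209
CI = 65.0920 ± 2.576 × 1.8209 → [60.4015, 69.7825]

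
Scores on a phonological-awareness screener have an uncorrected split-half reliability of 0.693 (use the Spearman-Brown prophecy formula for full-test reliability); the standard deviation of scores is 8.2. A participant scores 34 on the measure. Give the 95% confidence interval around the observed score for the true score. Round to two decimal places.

Full-length reliability (Spearman-Brown) = 2(0.693)/(1+0.693) ≃ 0.819
SEM = 8.200*√(1 − 0.819) ≃ 3.492
Margin = 1.96 * 3.492 ≃ 6.844
CI = 34 ± 6.844 → [27.156, 40.844]

[27.16, 40.84]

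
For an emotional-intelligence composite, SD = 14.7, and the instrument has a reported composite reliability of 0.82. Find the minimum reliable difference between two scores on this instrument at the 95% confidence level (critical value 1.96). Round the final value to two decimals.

SEM = 14.700 * √(1 − 0.820) = 14.700 * √0.180 ≃ 14.700 * 0.424 ≃ 6.237
SE_diff = SEM * √2 ≃ 6.237 * 1.414 ≃ 8.820
Smallest detectable difference = 1.96*8.820 ≃ 17.287

17.29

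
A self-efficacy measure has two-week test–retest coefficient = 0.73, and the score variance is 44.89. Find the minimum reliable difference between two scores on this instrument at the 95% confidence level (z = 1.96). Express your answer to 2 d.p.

9.65

SD = √44.89 = 6.700
SEM = 6.700 * √(1 − 0.730) = 6.700 * √0.270 ≈ 6.700 * 0.520 ≈ 3.481
SE_diff = √2 * SEM ≈ 4.923
Smallest detectable difference = 1.96*4.923 ≈ 9.650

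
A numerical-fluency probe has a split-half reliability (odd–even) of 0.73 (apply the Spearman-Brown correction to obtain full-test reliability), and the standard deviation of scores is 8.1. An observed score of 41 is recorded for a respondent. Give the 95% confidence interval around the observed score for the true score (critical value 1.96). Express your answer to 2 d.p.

Full-length reliability (Spearman-Brown) = 2(0.73)/(1+0.73) ≃ 0.844
SEM = 8.100 · √(1 − 0.844) = 8.100 · √0.156 ≃ 8.100 · 0.395 ≃ 3.200
Margin = 1.96 · 3.200 ≃ 6.272
CI = 41 ± 6.272 → [34.728, 47.272]

[34.73, 47.27]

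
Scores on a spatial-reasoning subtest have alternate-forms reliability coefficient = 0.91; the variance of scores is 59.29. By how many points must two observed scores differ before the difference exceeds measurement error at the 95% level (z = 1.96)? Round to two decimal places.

6.40

SD = √59.29 ≈ 7.700
SEM = 7.700×√(1 − 0.910) ≈ 2.310
SE_diff = √2 × SEM ≈ 3.267
Minimum reliable difference = 1.96 × SE_diff ≈ 1.96 × 3.267 ≈ 6.403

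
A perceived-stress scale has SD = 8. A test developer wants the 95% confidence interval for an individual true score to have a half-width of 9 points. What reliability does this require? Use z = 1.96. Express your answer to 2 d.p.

Required SEM = 9 / 1.96 ≈ 4.5918
Required reliability = 1 − (SEM/SD)² = 1 − 0.3295 ≈ 0.6705

0.67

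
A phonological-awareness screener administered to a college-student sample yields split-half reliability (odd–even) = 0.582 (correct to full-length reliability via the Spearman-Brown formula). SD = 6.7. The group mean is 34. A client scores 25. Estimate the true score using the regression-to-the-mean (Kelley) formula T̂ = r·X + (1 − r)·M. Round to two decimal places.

27.38

r_full = 2·0.582 / (1 + 0.582) ≃ 0.736
Estimated true score = 0.736*25 + (1 − 0.736)*34 ≃ 27.378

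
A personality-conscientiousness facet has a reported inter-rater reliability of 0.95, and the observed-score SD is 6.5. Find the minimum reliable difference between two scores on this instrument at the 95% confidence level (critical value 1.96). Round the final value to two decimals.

4.03

SEM = 6.500*√(1 − 0.950) ≈ 1.453
SE_diff = SEM * √2 ≈ 1.453 * 1.414 ≈ 2.055
Minimum reliable difference = 1.96 * SE_diff ≈ 1.96 * 2.055 ≈ 4.029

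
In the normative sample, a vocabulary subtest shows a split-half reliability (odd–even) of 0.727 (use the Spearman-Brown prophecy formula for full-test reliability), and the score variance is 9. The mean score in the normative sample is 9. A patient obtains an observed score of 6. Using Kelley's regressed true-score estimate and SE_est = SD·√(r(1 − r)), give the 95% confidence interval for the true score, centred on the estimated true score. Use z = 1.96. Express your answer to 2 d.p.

σ = 9^(1/2) = 3.00000
Full-length reliability (Spearman-Brown) = 2(0.727)/(1+0.727) ≈ 0.84192
Estimated true score = 0.84192*6 + (1 − 0.84192)*9 ≈ 6.47423
SE_est = 3.00000·√[r(1 − r)] ≈ 1.09444
CI = 6.47423 ± 1.96 * 1.09444 → [4.32913, 8.61934]

[4.33, 8.62]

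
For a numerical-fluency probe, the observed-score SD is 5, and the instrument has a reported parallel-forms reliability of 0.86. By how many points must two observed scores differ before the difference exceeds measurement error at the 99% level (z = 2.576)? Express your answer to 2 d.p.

6.82

SEM = 5.000 * √(1 − 0.860) = 5.000 * √0.140 ≈ 5.000 * 0.374 ≈ 1.871
SE_diff = √2 * SEM ≈ 2.646
Minimum reliable difference = 2.576 * SE_diff ≈ 2.576 * 2.646 ≈ 6.815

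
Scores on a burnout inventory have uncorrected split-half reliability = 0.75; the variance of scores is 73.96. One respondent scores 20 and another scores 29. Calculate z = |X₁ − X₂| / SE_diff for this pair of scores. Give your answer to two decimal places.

1.96

SD = √73.96 ≈ 8.600
r_full = 2·0.75 / (1 + 0.75) ≈ 0.857
SEM = 8.600 · √(1 − 0.857) = 8.600 · √0.143 ≈ 8.600 · 0.378 ≈ 3.250
SE_diff = √2 · SEM ≈ 4.597
z = |20 − 29| / 4.597 = 9 / 4.597 ≈ 1.958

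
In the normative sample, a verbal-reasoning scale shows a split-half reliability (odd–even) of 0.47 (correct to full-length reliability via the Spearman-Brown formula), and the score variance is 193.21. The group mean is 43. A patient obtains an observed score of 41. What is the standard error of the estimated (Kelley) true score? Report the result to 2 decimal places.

σ = 193.21^(1/2) = 13.9000
r_full = 2·0.47 / (1 + 0.47) ≈ 0.6395
SE_est = SD · √(r(1 − r)) = 13.9000 · √0.2306 ≈ 13.9000 · 0.4802 ≈ 6.6742

6.67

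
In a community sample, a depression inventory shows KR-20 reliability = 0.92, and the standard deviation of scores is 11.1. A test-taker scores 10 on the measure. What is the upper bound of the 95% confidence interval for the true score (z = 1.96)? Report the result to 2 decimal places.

SEM = 11.100·√(1 − 0.920) ≃ 3.140
Margin = 1.96 · 3.140 ≃ 6.154
Upper bound: 10 + 6.154 = 16.154

16.15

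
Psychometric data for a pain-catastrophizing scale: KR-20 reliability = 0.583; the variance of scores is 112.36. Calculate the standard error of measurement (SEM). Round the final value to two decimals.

6.85

SD = √112.36 = 10.600
SEM = 10.600·√(1 − 0.583) ≈ 6.845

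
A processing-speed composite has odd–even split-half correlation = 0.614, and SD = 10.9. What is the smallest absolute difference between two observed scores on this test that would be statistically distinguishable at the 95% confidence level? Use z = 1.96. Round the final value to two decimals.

r_full = 2·0.614 / (1 + 0.614) ≈ 0.76084
SEM = 10.90000 · √(1 − 0.76084) = 10.90000 · √0.23916 ≈ 10.90000 · 0.48904 ≈ 5.33051
SE_diff = SEM · √2 ≈ 5.33051 · 1.41421 ≈ 7.53847
Minimum reliable difference = 1.96 · SE_diff ≈ 1.96 · 7.53847 ≈ 14.77541

14.78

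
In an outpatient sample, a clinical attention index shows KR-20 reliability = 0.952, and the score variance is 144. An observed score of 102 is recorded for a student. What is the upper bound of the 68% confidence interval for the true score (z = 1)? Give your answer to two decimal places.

104.63

σ = 144^(1/2) = 12.0000
SEM = 12.0000 × √(1 − 0.9520) = 12.0000 × √0.0480 ≈ 12.0000 × 0.2191 ≈ 2.6291
Half-width = 1×2.6291 ≈ 2.6291
Upper bound: 102 + 2.6291 = 104.6291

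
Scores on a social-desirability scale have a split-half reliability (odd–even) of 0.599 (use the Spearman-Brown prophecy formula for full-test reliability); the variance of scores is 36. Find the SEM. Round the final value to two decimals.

SD = √36 = 6.00000
r_full = 2·0.599 / (1 + 0.599) ≈ 0.74922
SEM = 6.00000 · √(1 − 0.74922) = 6.00000 · √0.25078 ≈ 6.00000 · 0.50078 ≈ 3.00469

3.00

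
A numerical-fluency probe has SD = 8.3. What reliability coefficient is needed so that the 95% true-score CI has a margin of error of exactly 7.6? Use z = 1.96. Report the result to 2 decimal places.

0.78

SEM needed = half-width / z = 7.6/1.96 ≈ 3.878
r = 1 − (SEM / SD)² = 1 − (3.878 / 8.3)² ≈ 1 − 0.218 ≈ 0.782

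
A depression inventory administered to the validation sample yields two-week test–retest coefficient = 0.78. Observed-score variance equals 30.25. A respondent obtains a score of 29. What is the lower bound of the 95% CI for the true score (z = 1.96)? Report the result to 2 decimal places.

23.94

SD = √30.25 ≃ 5.5000
SEM = 5.5000 * √(1 − 0.7800) = 5.5000 * √0.2200 ≃ 5.5000 * 0.4690 ≃ 2.5797
Half-width = 1.96*2.5797 ≃ 5.0563
Lower bound: 29 − 5.0563 = 23.9437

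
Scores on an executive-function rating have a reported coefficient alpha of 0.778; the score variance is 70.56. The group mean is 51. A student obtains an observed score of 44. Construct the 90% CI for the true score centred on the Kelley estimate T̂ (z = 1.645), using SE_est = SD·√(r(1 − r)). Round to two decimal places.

SD = √70.56 ≈ 8.4000
Estimated true score = 0.7780·44 + (1 − 0.7780)·51 ≈ 45.5540
SE_est = SD · √(r(1 − r)) = 8.4000 · √0.1727 ≈ 8.4000 · 0.4156 ≈ 3.4910
90% CI: 45.5540 ± 5.7426 ≈ (39.8114, 51.2966)

[39.81, 51.30]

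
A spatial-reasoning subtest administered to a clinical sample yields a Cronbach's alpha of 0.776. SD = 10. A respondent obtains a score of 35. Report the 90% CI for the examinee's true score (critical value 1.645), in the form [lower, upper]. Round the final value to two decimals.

The standard error of measurement is 10.00000×√(1 − 0.77600) ≃ 10.00000×0.47329 ≃ 4.73286.
Half-width = 1.645×4.73286 ≃ 7.78556
Interval: (27.21444, 42.78556)

[27.21, 42.79]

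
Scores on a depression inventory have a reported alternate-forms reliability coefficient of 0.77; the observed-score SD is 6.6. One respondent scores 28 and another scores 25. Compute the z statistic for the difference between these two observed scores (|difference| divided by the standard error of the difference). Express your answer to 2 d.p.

SEM = 6.600 × √(1 − 0.770) = 6.600 × √0.230 ≈ 6.600 × 0.480 ≈ 3.165
SE_diff = √2 × SEM ≈ 4.476
z = |28 − 25| / 4.476 = 3 / 4.476 ≈ 0.670

0.67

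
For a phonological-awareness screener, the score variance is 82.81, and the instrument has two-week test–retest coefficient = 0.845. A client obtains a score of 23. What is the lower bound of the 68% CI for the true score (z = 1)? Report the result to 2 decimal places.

SD = √82.81 = 9.1000
SEM = 9.1000·√(1 − 0.8450) ≃ 3.5827
Margin = 1 · 3.5827 ≃ 3.5827
Lower limit = 23 − 3.5827 ≃ 19.4173

19.42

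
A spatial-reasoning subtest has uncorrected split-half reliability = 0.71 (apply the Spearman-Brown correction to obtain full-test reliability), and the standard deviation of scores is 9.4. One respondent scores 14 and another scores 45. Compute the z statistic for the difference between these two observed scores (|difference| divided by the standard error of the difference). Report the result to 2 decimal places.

r_full = 2·0.71 / (1 + 0.71) ≈ 0.8304
SEM = 9.4000*√(1 − 0.8304) ≈ 3.8711
Standard error of the difference = 3.8711·√2 ≈ 5.4745
z = |14 − 45| / 5.4745 = 31 / 5.4745 ≈ 5.6626

5.66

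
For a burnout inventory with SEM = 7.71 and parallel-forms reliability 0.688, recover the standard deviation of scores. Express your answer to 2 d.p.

13.80

σ = SEM·(1 − r)^(−1/2) ≈ 7.71·1.790 ≈ 13.803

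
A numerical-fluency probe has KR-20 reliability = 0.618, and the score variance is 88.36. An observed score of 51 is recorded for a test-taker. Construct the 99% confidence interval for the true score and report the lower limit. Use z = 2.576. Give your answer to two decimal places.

SD = √88.36 = 9.4000
SEM = 9.4000·√(1 − 0.6180) ≃ 5.8098
2.576 · SEM ≃ 14.9660
Lower limit = 51 − 14.9660 ≃ 36.0340

36.03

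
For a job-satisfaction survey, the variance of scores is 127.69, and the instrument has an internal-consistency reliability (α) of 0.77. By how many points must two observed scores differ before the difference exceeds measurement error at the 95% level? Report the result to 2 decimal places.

SD = √127.69 ≃ 11.300
SEM = 11.300 × √(1 − 0.770) = 11.300 × √0.230 ≃ 11.300 × 0.480 ≃ 5.419
SE_diff = √2 × SEM ≃ 7.664
Minimum reliable difference = 1.96 × SE_diff ≃ 1.96 × 7.664 ≃ 15.022

15.02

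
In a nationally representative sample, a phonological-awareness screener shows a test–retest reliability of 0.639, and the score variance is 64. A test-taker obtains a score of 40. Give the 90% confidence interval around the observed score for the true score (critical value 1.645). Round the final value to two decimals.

[32.09, 47.91]

σ = 64^(1/2) = 8.000
SEM = 8.000 × √(1 − 0.639) = 8.000 × √0.361 ≈ 8.000 × 0.601 ≈ 4.807
1.645 × SEM ≈ 7.907
Interval: (32.093, 47.907)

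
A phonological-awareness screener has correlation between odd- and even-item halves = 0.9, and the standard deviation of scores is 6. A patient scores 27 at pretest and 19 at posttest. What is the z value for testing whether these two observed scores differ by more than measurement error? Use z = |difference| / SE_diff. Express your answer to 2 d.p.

4.11

Spearman-Brown: r = 2(0.9) / (1 + 0.9) = 1.8000 / 1.9000 ≃ 0.9474
SEM = 6.0000 · √(1 − 0.9474) = 6.0000 · √0.0526 ≃ 6.0000 · 0.2294 ≃ 1.3765
SE_diff = √2 · SEM ≃ 1.9467
z = 8 / 1.9467 ≃ 4.1096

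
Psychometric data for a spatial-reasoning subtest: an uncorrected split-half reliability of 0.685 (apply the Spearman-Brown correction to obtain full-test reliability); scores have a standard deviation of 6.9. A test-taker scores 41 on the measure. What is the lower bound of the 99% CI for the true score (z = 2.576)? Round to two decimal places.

33.31

r_full = 2·0.685 / (1 + 0.685) ≃ 0.8131
SEM = 6.9000 × √(1 − 0.8131) = 6.9000 × √0.1869 ≃ 6.9000 × 0.4324 ≃ 2.9834
2.576 × SEM ≃ 7.6851
Lower limit = 41 − 7.6851 ≃ 33.3149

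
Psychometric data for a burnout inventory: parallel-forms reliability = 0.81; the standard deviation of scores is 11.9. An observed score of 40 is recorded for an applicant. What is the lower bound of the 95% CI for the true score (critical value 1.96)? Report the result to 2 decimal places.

SEM = 11.90000 · √(1 − 0.81000) = 11.90000 · √0.19000 ≈ 11.90000 · 0.43589 ≈ 5.18709
1.96 · SEM ≈ 10.16670
Lower bound: 40 − 10.16670 = 29.83330

29.83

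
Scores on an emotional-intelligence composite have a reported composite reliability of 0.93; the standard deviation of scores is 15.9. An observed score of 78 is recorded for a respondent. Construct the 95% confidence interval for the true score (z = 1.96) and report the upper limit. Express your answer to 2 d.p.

SEM = 15.9000 × √(1 − 0.9300) = 15.9000 × √0.0700 ≈ 15.9000 × 0.2646 ≈ 4.2067
1.96 × SEM ≈ 8.2452
Upper bound: 78 + 8.2452 = 86.2452

86.25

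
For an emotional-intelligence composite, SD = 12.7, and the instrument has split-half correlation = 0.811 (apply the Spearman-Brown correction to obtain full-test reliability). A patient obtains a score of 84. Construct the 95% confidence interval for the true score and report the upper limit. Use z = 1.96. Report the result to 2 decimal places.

Spearman-Brown: r = 2(0.811) / (1 + 0.811) = 1.62200 / 1.81100 ≈ 0.89564
SEM = 12.70000 · √(1 − 0.89564) = 12.70000 · √0.10436 ≈ 12.70000 · 0.32305 ≈ 4.10275
Margin = 1.96 · 4.10275 ≈ 8.04140
Upper limit = 84 + 8.04140 ≈ 92.04140

92.04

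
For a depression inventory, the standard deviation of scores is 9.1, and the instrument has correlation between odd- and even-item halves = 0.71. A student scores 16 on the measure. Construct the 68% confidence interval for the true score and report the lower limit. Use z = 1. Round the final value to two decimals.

Full-length reliability (Spearman-Brown) = 2(0.71)/(1+0.71) ≃ 0.830
The standard error of measurement is 9.100·√(1 − 0.830) ≃ 9.100·0.412 ≃ 3.748.
Margin = 1 · 3.748 ≃ 3.748
Lower limit = 16 − 3.748 ≃ 12.252

12.25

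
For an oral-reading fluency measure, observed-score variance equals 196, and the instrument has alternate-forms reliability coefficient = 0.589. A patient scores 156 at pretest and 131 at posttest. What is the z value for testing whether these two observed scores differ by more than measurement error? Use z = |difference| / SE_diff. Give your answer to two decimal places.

1.97

SD = √196 ≈ 14.000
SEM = 14.000 * √(1 − 0.589) = 14.000 * √0.411 ≈ 14.000 * 0.641 ≈ 8.975
Standard error of the difference = 8.975·√2 ≈ 12.693
z = |156 − 131| / 12.693 = 25 / 12.693 ≈ 1.970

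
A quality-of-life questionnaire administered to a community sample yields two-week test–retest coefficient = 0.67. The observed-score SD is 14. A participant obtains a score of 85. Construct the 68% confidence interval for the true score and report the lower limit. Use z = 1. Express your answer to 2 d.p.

76.96

The standard error of measurement is 14.00000×√(1 − 0.67000) ≈ 14.00000×0.57446 ≈ 8.04239.
Margin = 1 × 8.04239 ≈ 8.04239
Lower bound: 85 − 8.04239 = 76.95761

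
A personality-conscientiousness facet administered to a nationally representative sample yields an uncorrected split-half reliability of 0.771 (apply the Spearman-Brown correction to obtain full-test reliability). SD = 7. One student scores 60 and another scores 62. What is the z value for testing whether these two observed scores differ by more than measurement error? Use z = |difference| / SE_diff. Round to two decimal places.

0.56

Full-length reliability (Spearman-Brown) = 2(0.771)/(1+0.771) ≈ 0.871
SEM = 7.000 × √(1 − 0.871) = 7.000 × √0.129 ≈ 7.000 × 0.360 ≈ 2.517
Standard error of the difference = 2.517·√2 ≈ 3.560
z = |60 − 62| / 3.560 = 2 / 3.560 ≈ 0.562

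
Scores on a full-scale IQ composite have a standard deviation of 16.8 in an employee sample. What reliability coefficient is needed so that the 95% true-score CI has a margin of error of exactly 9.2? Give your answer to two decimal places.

SEM needed = half-width / z = 9.2/1.96 ≃ 4.694
r = 1 − (4.694/16.8)² ≃ 1 − 0.078 ≃ 0.922

0.92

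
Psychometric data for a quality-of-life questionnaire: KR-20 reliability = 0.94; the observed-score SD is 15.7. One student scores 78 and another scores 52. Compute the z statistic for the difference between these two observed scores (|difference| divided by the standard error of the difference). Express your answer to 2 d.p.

SEM = 15.7000*√(1 − 0.9400) ≈ 3.8457
SE_diff = SEM * √2 ≈ 3.8457 * 1.4142 ≈ 5.4386
z = 26 / 5.4386 ≈ 4.7806

4.78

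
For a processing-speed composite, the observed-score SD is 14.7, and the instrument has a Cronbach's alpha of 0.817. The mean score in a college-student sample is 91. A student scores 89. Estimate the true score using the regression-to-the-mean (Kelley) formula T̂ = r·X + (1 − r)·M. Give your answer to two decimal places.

89.37

Estimated true score = 0.81700×89 + (1 − 0.81700)×91 ≈ 89.36600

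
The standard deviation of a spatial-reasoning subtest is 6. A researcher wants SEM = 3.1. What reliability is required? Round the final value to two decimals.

r = 1 − (SEM / SD)² = 1 − (3.1000 / 6)² ≈ 1 − 0.2669 ≈ 0.7331

0.73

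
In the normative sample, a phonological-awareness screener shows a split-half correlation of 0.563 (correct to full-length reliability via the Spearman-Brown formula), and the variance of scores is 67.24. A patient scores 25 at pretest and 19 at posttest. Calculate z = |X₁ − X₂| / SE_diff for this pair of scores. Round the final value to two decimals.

SD = √67.24 = 8.200
Full-length reliability (Spearman-Brown) = 2(0.563)/(1+0.563) ≈ 0.720
SEM = 8.200×√(1 − 0.720) ≈ 4.336
SE_diff = SEM × √2 ≈ 4.336 × 1.414 ≈ 6.132
z = |25 − 19| / 6.132 = 6 / 6.132 ≈ 0.979

0.98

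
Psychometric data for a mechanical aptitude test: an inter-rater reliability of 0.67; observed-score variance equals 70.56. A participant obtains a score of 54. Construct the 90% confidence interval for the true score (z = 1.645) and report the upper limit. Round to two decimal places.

61.94

σ = 70.56^(1/2) = 8.4000
SEM = 8.4000*√(1 − 0.6700) ≈ 4.8254
1.645 * SEM ≈ 7.9378
Upper bound: 54 + 7.9378 = 61.9378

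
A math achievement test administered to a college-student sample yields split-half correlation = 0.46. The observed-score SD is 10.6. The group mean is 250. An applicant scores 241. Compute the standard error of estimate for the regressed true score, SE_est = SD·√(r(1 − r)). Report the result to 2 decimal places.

Spearman-Brown: r = 2(0.46) / (1 + 0.46) = 0.9200 / 1.4600 ≃ 0.6301
SE_est = SD * √(r(1 − r)) = 10.6000 * √0.2331 ≃ 10.6000 * 0.4828 ≃ 5.1173

5.12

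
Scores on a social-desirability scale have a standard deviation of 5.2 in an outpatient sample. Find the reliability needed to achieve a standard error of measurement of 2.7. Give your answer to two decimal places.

r = 1 − (SEM / SD)² = 1 − (2.70000 / 5.2)² ≈ 1 − 0.26960 ≈ 0.73040

0.73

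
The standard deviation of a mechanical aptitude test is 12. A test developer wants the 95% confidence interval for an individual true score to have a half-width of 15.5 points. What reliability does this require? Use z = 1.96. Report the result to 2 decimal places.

Required SEM = 15.5 / 1.96 ≈ 7.9082
r = 1 − (SEM / SD)² = 1 − (7.9082 / 12)² ≈ 1 − 0.4343 ≈ 0.5657

0.57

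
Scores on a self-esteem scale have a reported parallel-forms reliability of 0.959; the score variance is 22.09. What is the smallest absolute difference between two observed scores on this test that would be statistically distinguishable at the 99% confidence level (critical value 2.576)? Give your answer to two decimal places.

3.47

SD = √22.09 ≃ 4.7000
The standard error of measurement is 4.7000×√(1 − 0.9590) ≃ 4.7000×0.2025 ≃ 0.9517.
SE_diff = SEM × √2 ≃ 0.9517 × 1.4142 ≃ 1.3459
Smallest detectable difference = 2.576×1.3459 ≃ 3.4670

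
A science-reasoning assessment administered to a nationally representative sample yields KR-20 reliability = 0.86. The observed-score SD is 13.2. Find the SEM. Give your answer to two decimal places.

4.94

SEM = 13.200 × √(1 − 0.860) = 13.200 × √0.140 ≃ 13.200 × 0.374 ≃ 4.939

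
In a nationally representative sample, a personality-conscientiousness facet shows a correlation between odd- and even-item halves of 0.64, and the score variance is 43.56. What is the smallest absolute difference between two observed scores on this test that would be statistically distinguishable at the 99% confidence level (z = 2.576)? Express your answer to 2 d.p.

σ = 43.56^(1/2) = 6.60000
Full-length reliability (Spearman-Brown) = 2(0.64)/(1+0.64) ≃ 0.78049
SEM = 6.60000 × √(1 − 0.78049) = 6.60000 × √0.21951 ≃ 6.60000 × 0.46852 ≃ 3.09224
SE_diff = √2 × SEM ≃ 4.37309
Minimum reliable difference = 2.576 × SE_diff ≃ 2.576 × 4.37309 ≃ 11.26508

11.27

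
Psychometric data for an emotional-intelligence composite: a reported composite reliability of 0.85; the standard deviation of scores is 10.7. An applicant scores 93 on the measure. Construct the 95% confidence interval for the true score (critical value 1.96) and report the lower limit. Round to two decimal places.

SEM = 10.700 × √(1 − 0.850) = 10.700 × √0.150 ≃ 10.700 × 0.387 ≃ 4.144
1.96 × SEM ≃ 8.122
Lower bound: 93 − 8.122 = 84.878

84.88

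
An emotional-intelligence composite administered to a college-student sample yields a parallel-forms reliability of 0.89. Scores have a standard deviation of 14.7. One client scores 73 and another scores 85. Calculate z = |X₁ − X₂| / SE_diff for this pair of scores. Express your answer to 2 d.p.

1.74

SEM = 14.70000 * √(1 − 0.89000) = 14.70000 * √0.11000 ≃ 14.70000 * 0.33166 ≃ 4.87544
SE_diff = SEM * √2 ≃ 4.87544 * 1.41421 ≃ 6.89491
z = |73 − 85| / 6.89491 = 12 / 6.89491 ≃ 1.74041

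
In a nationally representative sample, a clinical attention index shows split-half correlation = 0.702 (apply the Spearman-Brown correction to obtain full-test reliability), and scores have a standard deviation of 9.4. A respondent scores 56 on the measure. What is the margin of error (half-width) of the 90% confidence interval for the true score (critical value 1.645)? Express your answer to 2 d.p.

Spearman-Brown: r = 2(0.702) / (1 + 0.702) = 1.404 / 1.702 ≃ 0.825
SEM = 9.400×√(1 − 0.825) ≃ 3.933
Half-width = 1.645×3.933 ≃ 6.470

6.47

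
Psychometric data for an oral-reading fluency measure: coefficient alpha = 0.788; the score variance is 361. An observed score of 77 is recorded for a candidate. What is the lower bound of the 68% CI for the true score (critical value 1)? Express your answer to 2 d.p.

σ = 361^(1/2) = 19.00000
SEM = 19.00000 · √(1 − 0.78800) = 19.00000 · √0.21200 ≈ 19.00000 · 0.46043 ≈ 8.74826
Margin = 1 · 8.74826 ≈ 8.74826
Lower limit = 77 − 8.74826 ≈ 68.25174

68.25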